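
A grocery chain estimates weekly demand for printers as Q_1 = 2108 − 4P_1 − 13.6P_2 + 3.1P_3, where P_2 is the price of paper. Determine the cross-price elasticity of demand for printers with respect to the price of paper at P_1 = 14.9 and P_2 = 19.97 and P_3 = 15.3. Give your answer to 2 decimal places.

At P_1 = 14.9 and P_2 = 19.97 and P_3 = 15.3: Q_1 = 1824.238.
∂Q_1/∂P_2 = -13.6.
ε = (∂Q_1/∂P_2)(P_2/Q_1) = -13.6 × (19.97/1824.238) ≈ -0.15.
Since ε < 0, printers and paper are complements.

-0.15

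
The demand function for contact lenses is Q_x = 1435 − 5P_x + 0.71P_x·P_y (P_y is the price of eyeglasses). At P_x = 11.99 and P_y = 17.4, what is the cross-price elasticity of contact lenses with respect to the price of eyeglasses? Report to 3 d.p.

At P_x = 11.99 and P_y = 17.4: Q_x = 1523.174.
∂Q_x/∂P_y = 0.71P_x = 0.71(11.99) = 8.5129.
ε = (∂Q_x/∂P_y)(P_y/Q_x) = 8.5129 × (17.4/1523.174) ≈ 0.097.
ε > 0: substitutes.

0.097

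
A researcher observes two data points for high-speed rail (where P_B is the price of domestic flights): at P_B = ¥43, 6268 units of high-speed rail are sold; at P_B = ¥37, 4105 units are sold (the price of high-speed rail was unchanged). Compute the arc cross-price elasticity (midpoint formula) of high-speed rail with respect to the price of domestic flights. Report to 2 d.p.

2.78

ΔQ_A = 4105 − 6268 = -2163; ΔP_B = 37 − 43 = -6.
Midpoints: Q̄_A = 5186.5, P̄_B = 40.00.
ε = (ΔQ_A/Q̄_A)/(ΔP_B/P̄_B) = (-2163/5186.5)/(-6/40.00) ≈ 2.78.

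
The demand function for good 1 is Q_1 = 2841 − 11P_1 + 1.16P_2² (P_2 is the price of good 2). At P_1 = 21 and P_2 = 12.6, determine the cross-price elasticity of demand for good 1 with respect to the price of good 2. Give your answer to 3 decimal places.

0.132

At P_1 = 21 and P_2 = 12.6: Q_1 = 2794.162.
∂Q_1/∂P_2 = 2.32P_2 = 2.32(12.6) = 29.2320.
ε = (∂Q_1/∂P_2)(P_2/Q_1) = 29.2320 × (12.6/2794.162) ≈ 0.132.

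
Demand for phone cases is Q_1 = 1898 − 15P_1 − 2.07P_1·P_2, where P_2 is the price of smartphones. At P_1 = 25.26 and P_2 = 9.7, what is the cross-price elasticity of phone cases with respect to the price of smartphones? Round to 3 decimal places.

-0.501

At P_1 = 25.26 and P_2 = 9.7: Q_1 = 1011.904.
∂Q_1/∂P_2 = -2.07P_1 = -2.07(25.26) = -52.2882.
ε = (∂Q_1/∂P_2)(P_2/Q_1) = -52.2882 × (9.7/1011.904) ≈ -0.501.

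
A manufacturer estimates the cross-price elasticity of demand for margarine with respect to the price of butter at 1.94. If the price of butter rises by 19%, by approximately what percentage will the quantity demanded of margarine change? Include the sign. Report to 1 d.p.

36.9%

%ΔQ ≈ ε × %ΔP of butter = 1.94 × (19%) = 36.9%.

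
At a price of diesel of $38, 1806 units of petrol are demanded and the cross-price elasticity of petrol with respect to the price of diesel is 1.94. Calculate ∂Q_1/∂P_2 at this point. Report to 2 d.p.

ε = (∂Q_1/∂P_2)·(P_2/Q_1) ⇒ ∂Q_1/∂P_2 = ε·Q_1/P_2 = 1.94 × 1806/38 ≈ 92.20.

92.20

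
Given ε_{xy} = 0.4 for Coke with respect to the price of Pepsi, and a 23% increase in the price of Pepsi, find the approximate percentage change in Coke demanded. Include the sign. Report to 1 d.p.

%ΔQ ≈ ε × %ΔP of Pepsi = 0.4 × (23%) = 9.2%.
Demand for Coke rises by about 9.2%.

9.2%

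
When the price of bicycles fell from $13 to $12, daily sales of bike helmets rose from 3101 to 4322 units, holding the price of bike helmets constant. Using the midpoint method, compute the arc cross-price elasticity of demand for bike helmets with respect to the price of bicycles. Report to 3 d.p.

-4.112

ΔQ_A = 4322 − 3101 = 1221; ΔP_B = 12 − 13 = -1.
Midpoints: Q̄_A = 3711.5, P̄_B = 12.50.
ε = (ΔQ_A/Q̄_A)/(ΔP_B/P̄_B) = (1221/3711.5)/(-1/12.50) ≈ -4.112.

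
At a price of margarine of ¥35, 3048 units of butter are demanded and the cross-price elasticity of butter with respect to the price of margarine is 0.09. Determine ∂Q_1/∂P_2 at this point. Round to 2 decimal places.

ε = (∂Q_1/∂P_2)·(P_2/Q_1) ⇒ ∂Q_1/∂P_2 = ε·Q_1/P_2 = 0.09 × 3048/35 ≈ 7.84.

7.84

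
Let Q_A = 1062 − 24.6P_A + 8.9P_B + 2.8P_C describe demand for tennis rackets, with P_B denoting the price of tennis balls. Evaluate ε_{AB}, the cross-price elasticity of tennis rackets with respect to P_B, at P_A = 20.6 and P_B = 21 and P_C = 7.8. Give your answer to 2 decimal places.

0.24

At P_A = 20.6 and P_B = 21 and P_C = 7.8: Q_A = 763.98.
∂Q_A/∂P_B = 8.9.
ε = (∂Q_A/∂P_B)(P_B/Q_A) = 8.9 × (21/763.98) ≈ 0.24.
Since ε > 0, tennis rackets and tennis balls are substitutes.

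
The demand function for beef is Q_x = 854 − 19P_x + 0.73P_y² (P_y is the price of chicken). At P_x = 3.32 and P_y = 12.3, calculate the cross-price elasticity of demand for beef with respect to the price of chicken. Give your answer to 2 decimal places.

At P_x = 3.32 and P_y = 12.3: Q_x = 901.362.
∂Q_x/∂P_y = 1.46P_y = 1.46(12.3) = 17.9580.
ε = (∂Q_x/∂P_y)(P_y/Q_x) = 17.9580 × (12.3/901.362) ≈ 0.25.

0.25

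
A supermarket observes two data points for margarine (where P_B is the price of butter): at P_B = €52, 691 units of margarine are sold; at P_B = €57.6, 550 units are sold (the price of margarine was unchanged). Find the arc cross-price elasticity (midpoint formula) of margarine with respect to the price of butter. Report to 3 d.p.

-2.224

ΔQ_A = 550 − 691 = -141; ΔP_B = 57.6 − 52 = 5.6.
Midpoints: Q̄_A = 620.5, P̄_B = 54.80.
ε = (ΔQ_A/Q̄_A)/(ΔP_B/P̄_B) = (-141/620.5)/(5.6/54.80) ≈ -2.224.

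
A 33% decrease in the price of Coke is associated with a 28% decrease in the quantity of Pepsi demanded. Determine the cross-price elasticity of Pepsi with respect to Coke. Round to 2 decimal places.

ε = (%ΔQ of Pepsi) / (%ΔP of Coke) = (-28%) / (-33%) ≈ 0.85.
Positive cross-price elasticity: substitutes.

0.85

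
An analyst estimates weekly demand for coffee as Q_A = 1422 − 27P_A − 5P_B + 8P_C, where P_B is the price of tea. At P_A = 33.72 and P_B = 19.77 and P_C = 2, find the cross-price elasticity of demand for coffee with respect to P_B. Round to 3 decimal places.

-0.231

At P_A = 33.72 and P_B = 19.77 and P_C = 2: Q_A = 428.71.
∂Q_A/∂P_B = -5.
ε = (∂Q_A/∂P_B)(P_B/Q_A) = -5 × (19.77/428.71) ≈ -0.231.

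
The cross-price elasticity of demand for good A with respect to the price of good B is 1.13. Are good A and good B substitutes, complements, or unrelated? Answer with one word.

ε = 1.13 > 0, so a higher price of good B raises demand for good A: substitutes.

substitutes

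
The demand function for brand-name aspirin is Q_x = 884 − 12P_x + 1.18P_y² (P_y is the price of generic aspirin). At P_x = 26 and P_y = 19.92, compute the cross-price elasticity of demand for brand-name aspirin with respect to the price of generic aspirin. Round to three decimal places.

At P_x = 26 and P_y = 19.92: Q_x = 1040.232.
∂Q_x/∂P_y = 2.36P_y = 2.36(19.92) = 47.0112.
ε = (∂Q_x/∂P_y)(P_y/Q_x) = 47.0112 × (19.92/1040.232) ≈ 0.900.
ε > 0: substitutes.

0.900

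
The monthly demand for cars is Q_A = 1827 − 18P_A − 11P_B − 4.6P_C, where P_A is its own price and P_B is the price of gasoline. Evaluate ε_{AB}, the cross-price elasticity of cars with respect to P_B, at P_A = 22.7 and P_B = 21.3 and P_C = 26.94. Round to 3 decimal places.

-0.221

At P_A = 22.7 and P_B = 21.3 and P_C = 26.94: Q_A = 1060.176.
∂Q_A/∂P_B = -11.
ε = (∂Q_A/∂P_B)(P_B/Q_A) = -11 × (21.3/1060.176) ≈ -0.221.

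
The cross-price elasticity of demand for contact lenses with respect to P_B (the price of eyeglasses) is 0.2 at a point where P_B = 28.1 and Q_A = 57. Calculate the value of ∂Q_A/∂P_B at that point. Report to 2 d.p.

0.41

ε = (∂Q_A/∂P_B)·(P_B/Q_A) ⇒ ∂Q_A/∂P_B = ε·Q_A/P_B = 0.2 × 57/28.1 ≈ 0.41.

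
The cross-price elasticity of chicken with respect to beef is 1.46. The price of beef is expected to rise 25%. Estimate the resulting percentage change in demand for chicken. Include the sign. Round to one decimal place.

36.5%

%ΔQ ≈ ε × %ΔP of beef = 1.46 × (25%) = 36.5%.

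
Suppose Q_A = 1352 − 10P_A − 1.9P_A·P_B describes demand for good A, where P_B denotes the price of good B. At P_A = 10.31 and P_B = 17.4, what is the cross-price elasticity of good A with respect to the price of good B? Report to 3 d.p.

-0.375

At P_A = 10.31 and P_B = 17.4: Q_A = 908.051.
∂Q_A/∂P_B = -1.9P_A = -1.9(10.31) = -19.5890.
ε = (∂Q_A/∂P_B)(P_B/Q_A) = -19.5890 × (17.4/908.051) ≈ -0.375.
ε < 0: complements.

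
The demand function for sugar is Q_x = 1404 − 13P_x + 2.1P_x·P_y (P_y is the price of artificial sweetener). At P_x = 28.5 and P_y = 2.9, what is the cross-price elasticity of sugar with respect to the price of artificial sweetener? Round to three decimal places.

At P_x = 28.5 and P_y = 2.9: Q_x = 1207.065.
∂Q_x/∂P_y = 2.1P_x = 2.1(28.5) = 59.8500.
ε = (∂Q_x/∂P_y)(P_y/Q_x) = 59.8500 × (2.9/1207.065) ≈ 0.144.
ε > 0: substitutes.

0.144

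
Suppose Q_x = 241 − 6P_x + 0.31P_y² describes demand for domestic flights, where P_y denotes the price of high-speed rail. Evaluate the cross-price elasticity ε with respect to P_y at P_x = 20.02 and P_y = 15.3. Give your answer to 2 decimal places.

0.75

At P_x = 20.02 and P_y = 15.3: Q_x = 193.448.
∂Q_x/∂P_y = 0.62P_y = 0.62(15.3) = 9.4860.
ε = (∂Q_x/∂P_y)(P_y/Q_x) = 9.4860 × (15.3/193.448) ≈ 0.75.
ε > 0: substitutes.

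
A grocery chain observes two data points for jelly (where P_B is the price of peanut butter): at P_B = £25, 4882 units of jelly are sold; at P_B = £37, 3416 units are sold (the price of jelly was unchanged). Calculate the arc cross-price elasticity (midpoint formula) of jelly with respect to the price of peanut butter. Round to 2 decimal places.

-0.91

ΔQ_A = 3416 − 4882 = -1466; ΔP_B = 37 − 25 = 12.
Midpoints: Q̄_A = 4149.0, P̄_B = 31.00.
ε = (ΔQ_A/Q̄_A)/(ΔP_B/P̄_B) = (-1466/4149.0)/(12/31.00) ≈ -0.91.
ε < 0: jelly and peanut butter are complements.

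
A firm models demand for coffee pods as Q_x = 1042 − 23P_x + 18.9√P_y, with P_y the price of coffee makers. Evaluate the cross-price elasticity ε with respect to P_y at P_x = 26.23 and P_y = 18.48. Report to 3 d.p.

At P_x = 26.23 and P_y = 18.48: Q_x = 519.958.
∂Q_x/∂P_y = 18.9/(2√P_y) = 18.9/(2√18.48) = 2.1983.
ε = (∂Q_x/∂P_y)(P_y/Q_x) = 2.1983 × (18.48/519.958) ≈ 0.078.

0.078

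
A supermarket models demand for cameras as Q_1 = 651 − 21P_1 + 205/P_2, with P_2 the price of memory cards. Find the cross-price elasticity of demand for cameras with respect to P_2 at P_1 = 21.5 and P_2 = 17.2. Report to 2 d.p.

At P_1 = 21.5 and P_2 = 17.2: Q_1 = 211.419.
∂Q_1/∂P_2 = −205/P_2² = -0.6929.
ε = (∂Q_1/∂P_2)(P_2/Q_1) = -0.6929 × (17.2/211.419) ≈ -0.06.
ε < 0: complements.

-0.06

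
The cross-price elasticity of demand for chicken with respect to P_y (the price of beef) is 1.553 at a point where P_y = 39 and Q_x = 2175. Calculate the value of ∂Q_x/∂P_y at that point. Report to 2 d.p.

86.61

ε = (∂Q_x/∂P_y)·(P_y/Q_x) ⇒ ∂Q_x/∂P_y = ε·Q_x/P_y = 1.553 × 2175/39 ≈ 86.61.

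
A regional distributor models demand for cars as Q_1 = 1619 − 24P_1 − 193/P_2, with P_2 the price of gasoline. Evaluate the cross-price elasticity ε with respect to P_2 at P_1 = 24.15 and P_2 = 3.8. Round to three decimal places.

At P_1 = 24.15 and P_2 = 3.8: Q_1 = 988.611.
∂Q_1/∂P_2 = 193/P_2² = 13.3657.
ε = (∂Q_1/∂P_2)(P_2/Q_1) = 13.3657 × (3.8/988.611) ≈ 0.051.
ε > 0: substitutes.

0.051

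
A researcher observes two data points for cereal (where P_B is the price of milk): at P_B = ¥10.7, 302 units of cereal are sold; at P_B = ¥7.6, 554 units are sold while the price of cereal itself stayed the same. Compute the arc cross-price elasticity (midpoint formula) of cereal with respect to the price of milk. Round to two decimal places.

ΔQ_A = 554 − 302 = 252; ΔP_B = 7.6 − 10.7 = -3.1.
Midpoints: Q̄_A = 428.0, P̄_B = 9.15.
ε = (ΔQ_A/Q̄_A)/(ΔP_B/P̄_B) = (252/428.0)/(-3.1/9.15) ≈ -1.74.
ε < 0: cereal and milk are complements.

-1.74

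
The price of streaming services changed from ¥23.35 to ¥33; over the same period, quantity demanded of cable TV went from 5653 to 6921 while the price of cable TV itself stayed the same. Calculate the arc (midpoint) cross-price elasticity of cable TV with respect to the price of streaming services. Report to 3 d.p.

ΔQ_A = 6921 − 5653 = 1268; ΔP_B = 33 − 23.35 = 9.65.
Midpoints: Q̄_A = 6287.0, P̄_B = 28.18.
ε = (ΔQ_A/Q̄_A)/(ΔP_B/P̄_B) = (1268/6287.0)/(9.65/28.18) ≈ 0.589.
ε > 0: cable TV and streaming services are substitutes.

0.589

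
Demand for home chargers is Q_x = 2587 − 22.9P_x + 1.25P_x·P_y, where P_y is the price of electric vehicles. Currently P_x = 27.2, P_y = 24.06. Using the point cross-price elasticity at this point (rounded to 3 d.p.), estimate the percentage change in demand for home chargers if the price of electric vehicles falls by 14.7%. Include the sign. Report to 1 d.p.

-4.3%

At P_x = 27.2, P_y = 24.06: Q_x = 2782.16.
∂Q_x/∂P_y = 1.25P_x = 34.0000.
ε = (∂Q_x/∂P_y)(P_y/Q_x) = 34.0000 × 24.06/2782.16 ≈ 0.294.
%ΔQ_x ≈ ε × %ΔP_y = 0.294 × (-14.7%) = -4.3%.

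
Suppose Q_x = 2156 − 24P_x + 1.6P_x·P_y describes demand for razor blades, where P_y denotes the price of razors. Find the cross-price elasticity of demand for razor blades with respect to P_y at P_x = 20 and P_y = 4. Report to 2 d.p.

0.07

At P_x = 20 and P_y = 4: Q_x = 1804.
∂Q_x/∂P_y = 1.6P_x = 1.6(20) = 32.0000.
ε = (∂Q_x/∂P_y)(P_y/Q_x) = 32.0000 × (4/1804) ≈ 0.07.
ε > 0: substitutes.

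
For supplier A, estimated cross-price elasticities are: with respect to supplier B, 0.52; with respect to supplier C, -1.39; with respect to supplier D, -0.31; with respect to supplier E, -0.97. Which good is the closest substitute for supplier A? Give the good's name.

Substitutes have ε > 0. Among the positive values, 0.52 (supplier B) is largest.

supplier B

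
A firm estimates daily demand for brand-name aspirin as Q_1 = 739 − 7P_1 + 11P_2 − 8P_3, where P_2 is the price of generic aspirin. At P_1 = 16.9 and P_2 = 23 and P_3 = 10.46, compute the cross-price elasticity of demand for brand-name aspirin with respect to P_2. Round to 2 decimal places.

At P_1 = 16.9 and P_2 = 23 and P_3 = 10.46: Q_1 = 790.02.
∂Q_1/∂P_2 = 11.
ε = (∂Q_1/∂P_2)(P_2/Q_1) = 11 × (23/790.02) ≈ 0.32.
Since ε > 0, brand-name aspirin and generic aspirin are substitutes.

0.32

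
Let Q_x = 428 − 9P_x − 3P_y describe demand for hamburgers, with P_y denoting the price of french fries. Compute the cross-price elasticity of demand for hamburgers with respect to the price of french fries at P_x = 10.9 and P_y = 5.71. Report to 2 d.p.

-0.05

At P_x = 10.9 and P_y = 5.71: Q_x = 312.77.
∂Q_x/∂P_y = -3.
ε = (∂Q_x/∂P_y)(P_y/Q_x) = -3 × (5.71/312.77) ≈ -0.05.
Since ε < 0, hamburgers and french fries are complements.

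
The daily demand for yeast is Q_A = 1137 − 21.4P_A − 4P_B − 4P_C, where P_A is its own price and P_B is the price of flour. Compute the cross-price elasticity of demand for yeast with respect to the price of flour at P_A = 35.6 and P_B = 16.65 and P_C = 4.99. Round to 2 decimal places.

-0.23

At P_A = 35.6 and P_B = 16.65 and P_C = 4.99: Q_A = 288.6.
∂Q_A/∂P_B = -4.
ε = (∂Q_A/∂P_B)(P_B/Q_A) = -4 × (16.65/288.6) ≈ -0.23.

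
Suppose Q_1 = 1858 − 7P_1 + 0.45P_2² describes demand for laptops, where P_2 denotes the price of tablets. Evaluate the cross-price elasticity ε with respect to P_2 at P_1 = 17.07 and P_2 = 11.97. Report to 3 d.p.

0.072

At P_1 = 17.07 and P_2 = 11.97: Q_1 = 1802.986.
∂Q_1/∂P_2 = 0.9P_2 = 0.9(11.97) = 10.7730.
ε = (∂Q_1/∂P_2)(P_2/Q_1) = 10.7730 × (11.97/1802.986) ≈ 0.072.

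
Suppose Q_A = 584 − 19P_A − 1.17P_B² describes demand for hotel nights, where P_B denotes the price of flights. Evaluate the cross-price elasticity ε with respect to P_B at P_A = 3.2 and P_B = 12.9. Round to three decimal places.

-1.185

At P_A = 3.2 and P_B = 12.9: Q_A = 328.500.
∂Q_A/∂P_B = -2.34P_B = -2.34(12.9) = -30.1860.
ε = (∂Q_A/∂P_B)(P_B/Q_A) = -30.1860 × (12.9/328.500) ≈ -1.185.
ε < 0: complements.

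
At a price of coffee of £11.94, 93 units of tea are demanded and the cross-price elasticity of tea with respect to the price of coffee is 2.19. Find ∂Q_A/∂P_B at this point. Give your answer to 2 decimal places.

17.06

ε = (∂Q_A/∂P_B)·(P_B/Q_A) ⇒ ∂Q_A/∂P_B = ε·Q_A/P_B = 2.19 × 93/11.94 ≈ 17.06.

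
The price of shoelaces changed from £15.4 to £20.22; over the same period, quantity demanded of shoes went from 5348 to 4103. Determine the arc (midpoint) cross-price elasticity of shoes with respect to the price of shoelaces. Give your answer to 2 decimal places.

ΔQ_A = 4103 − 5348 = -1245; ΔP_B = 20.22 − 15.4 = 4.82.
Midpoints: Q̄_A = 4725.5, P̄_B = 17.81.
ε = (ΔQ_A/Q̄_A)/(ΔP_B/P̄_B) = (-1245/4725.5)/(4.82/17.81) ≈ -0.97.
ε < 0: shoes and shoelaces are complements.

-0.97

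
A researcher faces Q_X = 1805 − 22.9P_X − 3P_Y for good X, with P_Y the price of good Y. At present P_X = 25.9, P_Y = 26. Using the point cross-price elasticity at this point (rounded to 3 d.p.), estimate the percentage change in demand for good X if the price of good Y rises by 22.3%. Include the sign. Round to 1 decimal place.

At P_X = 25.9, P_Y = 26: Q_X = 1133.89.
∂Q_X/∂P_Y = -3.
ε = (∂Q_X/∂P_Y)(P_Y/Q_X) = -3.0000 × 26/1133.89 ≈ -0.069.
%ΔQ_X ≈ ε × %ΔP_Y = -0.069 × (22.3%) = -1.5%.

-1.5%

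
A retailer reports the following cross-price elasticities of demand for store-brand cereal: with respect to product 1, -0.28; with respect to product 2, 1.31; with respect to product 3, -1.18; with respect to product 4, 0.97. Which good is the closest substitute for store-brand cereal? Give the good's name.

product 2

Substitutes have ε > 0. Among the positive values, 1.31 (product 2) is largest.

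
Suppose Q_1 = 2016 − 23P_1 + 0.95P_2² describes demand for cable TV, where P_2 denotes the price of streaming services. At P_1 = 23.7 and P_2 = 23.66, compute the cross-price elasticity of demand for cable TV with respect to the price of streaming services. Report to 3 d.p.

At P_1 = 23.7 and P_2 = 23.66: Q_1 = 2002.706.
∂Q_1/∂P_2 = 1.9P_2 = 1.9(23.66) = 44.9540.
ε = (∂Q_1/∂P_2)(P_2/Q_1) = 44.9540 × (23.66/2002.706) ≈ 0.531.
ε > 0: substitutes.

0.531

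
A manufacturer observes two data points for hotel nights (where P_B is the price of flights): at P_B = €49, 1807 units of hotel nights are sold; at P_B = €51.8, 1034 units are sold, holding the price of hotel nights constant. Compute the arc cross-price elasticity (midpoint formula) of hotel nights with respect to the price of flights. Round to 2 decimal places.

-9.80

ΔQ_A = 1034 − 1807 = -773; ΔP_B = 51.8 − 49 = 2.8.
Midpoints: Q̄_A = 1420.5, P̄_B = 50.40.
ε = (ΔQ_A/Q̄_A)/(ΔP_B/P̄_B) = (-773/1420.5)/(2.8/50.40) ≈ -9.80.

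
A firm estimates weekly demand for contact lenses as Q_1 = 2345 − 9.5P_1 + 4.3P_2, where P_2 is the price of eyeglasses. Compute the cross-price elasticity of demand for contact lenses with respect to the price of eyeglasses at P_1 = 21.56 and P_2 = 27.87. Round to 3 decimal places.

0.053

At P_1 = 21.56 and P_2 = 27.87: Q_1 = 2260.021.
∂Q_1/∂P_2 = 4.3.
ε = (∂Q_1/∂P_2)(P_2/Q_1) = 4.3 × (27.87/2260.021) ≈ 0.053.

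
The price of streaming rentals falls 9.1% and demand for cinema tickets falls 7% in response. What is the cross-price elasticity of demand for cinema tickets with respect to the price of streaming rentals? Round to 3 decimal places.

ε = (%ΔQ of cinema tickets) / (%ΔP of streaming rentals) = (-7%) / (-9.1%) ≈ 0.769.
Positive cross-price elasticity: substitutes.

0.769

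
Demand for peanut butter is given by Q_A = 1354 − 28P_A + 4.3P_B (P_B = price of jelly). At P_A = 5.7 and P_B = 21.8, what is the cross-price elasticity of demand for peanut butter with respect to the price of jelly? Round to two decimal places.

0.07

At P_A = 5.7 and P_B = 21.8: Q_A = 1288.14.
∂Q_A/∂P_B = 4.3.
ε = (∂Q_A/∂P_B)(P_B/Q_A) = 4.3 × (21.8/1288.14) ≈ 0.07.
Since ε > 0, peanut butter and jelly are substitutes.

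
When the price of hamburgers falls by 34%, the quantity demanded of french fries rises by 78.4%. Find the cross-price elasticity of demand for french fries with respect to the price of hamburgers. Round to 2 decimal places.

-2.31

ε = (%ΔQ of french fries) / (%ΔP of hamburgers) = (78.4%) / (-34%) ≈ -2.31.
Negative cross-price elasticity: complements.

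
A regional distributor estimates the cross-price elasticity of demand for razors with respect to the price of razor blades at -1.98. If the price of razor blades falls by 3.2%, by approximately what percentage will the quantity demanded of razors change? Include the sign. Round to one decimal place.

%ΔQ ≈ ε × %ΔP of razor blades = -1.98 × (-3.2%) = 6.3%.

6.3%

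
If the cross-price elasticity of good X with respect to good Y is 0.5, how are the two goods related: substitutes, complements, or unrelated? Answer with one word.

ε = 0.5 > 0, so a higher price of good Y raises demand for good X: substitutes.

substitutes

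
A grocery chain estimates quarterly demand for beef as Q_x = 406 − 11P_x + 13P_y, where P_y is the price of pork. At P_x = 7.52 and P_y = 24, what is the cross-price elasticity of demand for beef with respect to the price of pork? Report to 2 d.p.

0.49

At P_x = 7.52 and P_y = 24: Q_x = 635.28.
∂Q_x/∂P_y = 13.
ε = (∂Q_x/∂P_y)(P_y/Q_x) = 13 × (24/635.28) ≈ 0.49.
Since ε > 0, beef and pork are substitutes.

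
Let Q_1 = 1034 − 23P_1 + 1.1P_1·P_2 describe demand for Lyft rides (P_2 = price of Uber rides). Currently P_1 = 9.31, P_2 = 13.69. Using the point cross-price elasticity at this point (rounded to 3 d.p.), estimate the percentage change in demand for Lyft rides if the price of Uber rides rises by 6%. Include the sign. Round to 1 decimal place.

0.9%

At P_1 = 9.31, P_2 = 13.69: Q_1 = 960.069.
∂Q_1/∂P_2 = 1.1P_1 = 10.2410.
ε = (∂Q_1/∂P_2)(P_2/Q_1) = 10.2410 × 13.69/960.069 ≈ 0.146.
%ΔQ_1 ≈ ε × %ΔP_2 = 0.146 × (6%) = 0.9%.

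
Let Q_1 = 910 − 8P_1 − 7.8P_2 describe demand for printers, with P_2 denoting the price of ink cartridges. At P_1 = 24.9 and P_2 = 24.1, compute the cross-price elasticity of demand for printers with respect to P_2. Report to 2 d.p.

-0.36

At P_1 = 24.9 and P_2 = 24.1: Q_1 = 522.82.
∂Q_1/∂P_2 = -7.8.
ε = (∂Q_1/∂P_2)(P_2/Q_1) = -7.8 × (24.1/522.82) ≈ -0.36.
Since ε < 0, printers and ink cartridges are complements.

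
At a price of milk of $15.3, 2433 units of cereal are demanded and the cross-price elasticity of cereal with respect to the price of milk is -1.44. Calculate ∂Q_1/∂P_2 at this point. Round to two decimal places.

ε = (∂Q_1/∂P_2)·(P_2/Q_1) ⇒ ∂Q_1/∂P_2 = ε·Q_1/P_2 = -1.44 × 2433/15.3 ≈ -228.99.

-228.99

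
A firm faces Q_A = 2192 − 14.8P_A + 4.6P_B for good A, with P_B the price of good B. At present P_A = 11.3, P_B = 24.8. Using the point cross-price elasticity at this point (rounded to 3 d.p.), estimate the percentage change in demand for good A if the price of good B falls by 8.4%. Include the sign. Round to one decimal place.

-0.4%

At P_A = 11.3, P_B = 24.8: Q_A = 2138.84.
∂Q_A/∂P_B = 4.6.
ε = (∂Q_A/∂P_B)(P_B/Q_A) = 4.6000 × 24.8/2138.84 ≈ 0.053.
%ΔQ_A ≈ ε × %ΔP_B = 0.053 × (-8.4%) = -0.4%.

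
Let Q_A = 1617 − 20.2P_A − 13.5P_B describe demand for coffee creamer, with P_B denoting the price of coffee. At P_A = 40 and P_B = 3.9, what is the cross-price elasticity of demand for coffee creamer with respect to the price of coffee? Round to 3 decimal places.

At P_A = 40 and P_B = 3.9: Q_A = 756.35.
∂Q_A/∂P_B = -13.5.
ε = (∂Q_A/∂P_B)(P_B/Q_A) = -13.5 × (3.9/756.35) ≈ -0.070.

-0.070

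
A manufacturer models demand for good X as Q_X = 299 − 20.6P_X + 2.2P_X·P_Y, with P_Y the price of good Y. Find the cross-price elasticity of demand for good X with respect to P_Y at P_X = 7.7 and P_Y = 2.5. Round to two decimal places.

At P_X = 7.7 and P_Y = 2.5: Q_X = 182.73.
∂Q_X/∂P_Y = 2.2P_X = 2.2(7.7) = 16.9400.
ε = (∂Q_X/∂P_Y)(P_Y/Q_X) = 16.9400 × (2.5/182.73) ≈ 0.23.

0.23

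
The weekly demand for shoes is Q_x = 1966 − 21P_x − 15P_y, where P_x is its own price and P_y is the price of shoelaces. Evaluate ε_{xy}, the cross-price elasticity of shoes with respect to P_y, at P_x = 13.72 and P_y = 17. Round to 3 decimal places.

-0.179

At P_x = 13.72 and P_y = 17: Q_x = 1422.88.
∂Q_x/∂P_y = -15.
ε = (∂Q_x/∂P_y)(P_y/Q_x) = -15 × (17/1422.88) ≈ -0.179.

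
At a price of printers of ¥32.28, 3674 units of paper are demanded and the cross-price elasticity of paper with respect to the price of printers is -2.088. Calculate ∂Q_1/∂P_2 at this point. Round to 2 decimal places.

-237.65

ε = (∂Q_1/∂P_2)·(P_2/Q_1) ⇒ ∂Q_1/∂P_2 = ε·Q_1/P_2 = -2.088 × 3674/32.28 ≈ -237.65.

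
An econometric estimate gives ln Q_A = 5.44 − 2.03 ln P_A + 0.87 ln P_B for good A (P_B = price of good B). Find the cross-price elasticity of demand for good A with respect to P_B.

In a log-linear (constant-elasticity) demand function, the coefficient on ln P_B is the cross-price elasticity.
ε = 0.87. Positive, so good A and good B are substitutes.

0.87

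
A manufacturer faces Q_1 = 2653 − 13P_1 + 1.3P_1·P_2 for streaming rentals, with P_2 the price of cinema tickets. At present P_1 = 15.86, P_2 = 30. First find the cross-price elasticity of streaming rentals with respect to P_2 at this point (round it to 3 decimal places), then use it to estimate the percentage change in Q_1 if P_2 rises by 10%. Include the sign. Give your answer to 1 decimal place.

2.0%

At P_1 = 15.86, P_2 = 30: Q_1 = 3065.36.
∂Q_1/∂P_2 = 1.3P_1 = 20.6180.
ε = (∂Q_1/∂P_2)(P_2/Q_1) = 20.6180 × 30/3065.36 ≈ 0.202.
%ΔQ_1 ≈ ε × %ΔP_2 = 0.202 × (10%) = 2.0%.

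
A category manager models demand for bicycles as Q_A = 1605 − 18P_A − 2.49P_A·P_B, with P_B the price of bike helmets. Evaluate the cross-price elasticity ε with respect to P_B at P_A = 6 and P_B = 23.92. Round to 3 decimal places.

At P_A = 6 and P_B = 23.92: Q_A = 1139.635.
∂Q_A/∂P_B = -2.49P_A = -2.49(6) = -14.9400.
ε = (∂Q_A/∂P_B)(P_B/Q_A) = -14.9400 × (23.92/1139.635) ≈ -0.314.

-0.314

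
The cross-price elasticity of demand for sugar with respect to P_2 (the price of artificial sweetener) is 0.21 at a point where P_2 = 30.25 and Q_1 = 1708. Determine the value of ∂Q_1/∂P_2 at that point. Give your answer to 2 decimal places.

11.86

ε = (∂Q_1/∂P_2)·(P_2/Q_1) ⇒ ∂Q_1/∂P_2 = ε·Q_1/P_2 = 0.21 × 1708/30.25 ≈ 11.86.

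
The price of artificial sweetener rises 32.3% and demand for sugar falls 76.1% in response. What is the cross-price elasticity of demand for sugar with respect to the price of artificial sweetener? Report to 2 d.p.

ε = (%ΔQ of sugar) / (%ΔP of artificial sweetener) = (-76.1%) / (32.3%) ≈ -2.36.
Negative cross-price elasticity: complements.

-2.36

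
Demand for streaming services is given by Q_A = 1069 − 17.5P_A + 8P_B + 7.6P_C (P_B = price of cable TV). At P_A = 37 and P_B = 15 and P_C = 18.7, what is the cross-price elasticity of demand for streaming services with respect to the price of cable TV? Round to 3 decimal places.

0.176

At P_A = 37 and P_B = 15 and P_C = 18.7: Q_A = 683.62.
∂Q_A/∂P_B = 8.
ε = (∂Q_A/∂P_B)(P_B/Q_A) = 8 × (15/683.62) ≈ 0.176.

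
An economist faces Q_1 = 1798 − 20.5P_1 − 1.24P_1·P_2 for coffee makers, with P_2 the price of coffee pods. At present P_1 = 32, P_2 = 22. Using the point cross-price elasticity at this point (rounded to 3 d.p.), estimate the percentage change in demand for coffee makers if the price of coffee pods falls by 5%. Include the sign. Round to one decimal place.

16.2%

At P_1 = 32, P_2 = 22: Q_1 = 269.04.
∂Q_1/∂P_2 = -1.24P_1 = -39.6800.
ε = (∂Q_1/∂P_2)(P_2/Q_1) = -39.6800 × 22/269.04 ≈ -3.245.
%ΔQ_1 ≈ ε × %ΔP_2 = -3.245 × (-5%) = 16.2%.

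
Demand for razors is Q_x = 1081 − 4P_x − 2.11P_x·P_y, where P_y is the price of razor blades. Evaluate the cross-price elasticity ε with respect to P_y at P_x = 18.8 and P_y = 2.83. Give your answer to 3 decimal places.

-0.126

At P_x = 18.8 and P_y = 2.83: Q_x = 893.540.
∂Q_x/∂P_y = -2.11P_x = -2.11(18.8) = -39.6680.
ε = (∂Q_x/∂P_y)(P_y/Q_x) = -39.6680 × (2.83/893.540) ≈ -0.126.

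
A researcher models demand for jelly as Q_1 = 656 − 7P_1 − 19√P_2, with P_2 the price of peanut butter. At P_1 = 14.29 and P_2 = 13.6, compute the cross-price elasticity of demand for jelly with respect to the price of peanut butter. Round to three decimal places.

-0.072

At P_1 = 14.29 and P_2 = 13.6: Q_1 = 485.901.
∂Q_1/∂P_2 = -19/(2√P_2) = -19/(2√13.6) = -2.5760.
ε = (∂Q_1/∂P_2)(P_2/Q_1) = -2.5760 × (13.6/485.901) ≈ -0.072.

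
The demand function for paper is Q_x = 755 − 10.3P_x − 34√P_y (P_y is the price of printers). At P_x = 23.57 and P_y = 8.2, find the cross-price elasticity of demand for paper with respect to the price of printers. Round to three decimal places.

At P_x = 23.57 and P_y = 8.2: Q_x = 414.868.
∂Q_x/∂P_y = -34/(2√P_y) = -34/(2√8.2) = -5.9367.
ε = (∂Q_x/∂P_y)(P_y/Q_x) = -5.9367 × (8.2/414.868) ≈ -0.117.

-0.117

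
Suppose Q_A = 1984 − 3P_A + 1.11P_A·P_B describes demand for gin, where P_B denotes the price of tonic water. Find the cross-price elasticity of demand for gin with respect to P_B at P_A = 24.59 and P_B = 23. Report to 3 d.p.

0.247

At P_A = 24.59 and P_B = 23: Q_A = 2538.013.
∂Q_A/∂P_B = 1.11P_A = 1.11(24.59) = 27.2949.
ε = (∂Q_A/∂P_B)(P_B/Q_A) = 27.2949 × (23/2538.013) ≈ 0.247.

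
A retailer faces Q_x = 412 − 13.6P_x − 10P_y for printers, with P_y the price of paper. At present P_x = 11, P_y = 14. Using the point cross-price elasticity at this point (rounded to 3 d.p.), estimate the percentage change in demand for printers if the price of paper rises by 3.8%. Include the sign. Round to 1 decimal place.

-4.3%

At P_x = 11, P_y = 14: Q_x = 122.4.
∂Q_x/∂P_y = -10.
ε = (∂Q_x/∂P_y)(P_y/Q_x) = -10.0000 × 14/122.4 ≈ -1.144.
%ΔQ_x ≈ ε × %ΔP_y = -1.144 × (3.8%) = -4.3%.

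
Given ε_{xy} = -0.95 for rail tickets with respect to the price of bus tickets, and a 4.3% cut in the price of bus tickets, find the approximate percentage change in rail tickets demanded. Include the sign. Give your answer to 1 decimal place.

%ΔQ ≈ ε × %ΔP of bus tickets = -0.95 × (-4.3%) = 4.1%.

4.1%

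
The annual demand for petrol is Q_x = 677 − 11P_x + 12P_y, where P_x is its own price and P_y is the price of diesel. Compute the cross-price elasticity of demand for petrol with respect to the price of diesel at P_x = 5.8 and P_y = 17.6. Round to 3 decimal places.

At P_x = 5.8 and P_y = 17.6: Q_x = 824.4.
∂Q_x/∂P_y = 12.
ε = (∂Q_x/∂P_y)(P_y/Q_x) = 12 × (17.6/824.4) ≈ 0.256.

0.256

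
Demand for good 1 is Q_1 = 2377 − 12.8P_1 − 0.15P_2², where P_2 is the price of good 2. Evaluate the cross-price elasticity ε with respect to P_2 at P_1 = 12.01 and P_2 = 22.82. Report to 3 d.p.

-0.073

At P_1 = 12.01 and P_2 = 22.82: Q_1 = 2145.159.
∂Q_1/∂P_2 = -0.3P_2 = -0.3(22.82) = -6.8460.
ε = (∂Q_1/∂P_2)(P_2/Q_1) = -6.8460 × (22.82/2145.159) ≈ -0.073.
ε < 0: complements.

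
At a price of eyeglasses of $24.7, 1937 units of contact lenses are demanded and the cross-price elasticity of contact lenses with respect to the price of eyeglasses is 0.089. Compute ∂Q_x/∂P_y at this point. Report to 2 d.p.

6.98

ε = (∂Q_x/∂P_y)·(P_y/Q_x) ⇒ ∂Q_x/∂P_y = ε·Q_x/P_y = 0.089 × 1937/24.7 ≈ 6.98.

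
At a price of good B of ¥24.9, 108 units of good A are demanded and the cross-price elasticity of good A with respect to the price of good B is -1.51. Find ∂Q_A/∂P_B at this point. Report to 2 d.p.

-6.55

ε = (∂Q_A/∂P_B)·(P_B/Q_A) ⇒ ∂Q_A/∂P_B = ε·Q_A/P_B = -1.51 × 108/24.9 ≈ -6.55.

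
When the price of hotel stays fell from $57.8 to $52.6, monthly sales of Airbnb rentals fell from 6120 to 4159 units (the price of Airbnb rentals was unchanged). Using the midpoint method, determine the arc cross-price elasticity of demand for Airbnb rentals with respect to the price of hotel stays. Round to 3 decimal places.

4.050

ΔQ_A = 4159 − 6120 = -1961; ΔP_B = 52.6 − 57.8 = -5.2.
Midpoints: Q̄_A = 5139.5, P̄_B = 55.20.
ε = (ΔQ_A/Q̄_A)/(ΔP_B/P̄_B) = (-1961/5139.5)/(-5.2/55.20) ≈ 4.050.
ε > 0: Airbnb rentals and hotel stays are substitutes.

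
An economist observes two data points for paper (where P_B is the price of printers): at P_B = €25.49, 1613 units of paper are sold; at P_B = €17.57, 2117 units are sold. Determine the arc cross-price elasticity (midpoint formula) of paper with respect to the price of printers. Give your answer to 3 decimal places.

ΔQ_A = 2117 − 1613 = 504; ΔP_B = 17.57 − 25.49 = -7.92.
Midpoints: Q̄_A = 1865.0, P̄_B = 21.53.
ε = (ΔQ_A/Q̄_A)/(ΔP_B/P̄_B) = (504/1865.0)/(-7.92/21.53) ≈ -0.735.
ε < 0: paper and printers are complements.

-0.735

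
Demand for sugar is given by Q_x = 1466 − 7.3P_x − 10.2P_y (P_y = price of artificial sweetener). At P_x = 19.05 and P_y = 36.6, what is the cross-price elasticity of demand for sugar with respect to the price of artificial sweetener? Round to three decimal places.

-0.391

At P_x = 19.05 and P_y = 36.6: Q_x = 953.615.
∂Q_x/∂P_y = -10.2.
ε = (∂Q_x/∂P_y)(P_y/Q_x) = -10.2 × (36.6/953.615) ≈ -0.391.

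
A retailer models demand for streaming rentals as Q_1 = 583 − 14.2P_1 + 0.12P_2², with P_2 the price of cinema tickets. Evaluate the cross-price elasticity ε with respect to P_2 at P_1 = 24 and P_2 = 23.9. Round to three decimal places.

At P_1 = 24 and P_2 = 23.9: Q_1 = 310.745.
∂Q_1/∂P_2 = 0.24P_2 = 0.24(23.9) = 5.7360.
ε = (∂Q_1/∂P_2)(P_2/Q_1) = 5.7360 × (23.9/310.745) ≈ 0.441.

0.441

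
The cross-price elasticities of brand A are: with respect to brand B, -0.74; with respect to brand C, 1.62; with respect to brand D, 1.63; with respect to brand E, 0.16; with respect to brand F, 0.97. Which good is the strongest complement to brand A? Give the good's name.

brand B

Complements have ε < 0. The most negative value is -0.74 (brand B).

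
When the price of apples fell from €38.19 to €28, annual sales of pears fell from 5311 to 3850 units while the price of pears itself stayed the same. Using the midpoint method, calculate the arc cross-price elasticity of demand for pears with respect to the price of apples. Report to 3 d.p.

ΔQ_A = 3850 − 5311 = -1461; ΔP_B = 28 − 38.19 = -10.19.
Midpoints: Q̄_A = 4580.5, P̄_B = 33.09.
ε = (ΔQ_A/Q̄_A)/(ΔP_B/P̄_B) = (-1461/4580.5)/(-10.19/33.09) ≈ 1.036.
ε > 0: pears and apples are substitutes.

1.036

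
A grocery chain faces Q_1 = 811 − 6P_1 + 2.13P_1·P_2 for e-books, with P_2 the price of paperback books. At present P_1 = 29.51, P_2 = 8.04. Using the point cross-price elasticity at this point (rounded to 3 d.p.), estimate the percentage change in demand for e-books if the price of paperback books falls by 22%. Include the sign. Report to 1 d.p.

-9.8%

At P_1 = 29.51, P_2 = 8.04: Q_1 = 1139.305.
∂Q_1/∂P_2 = 2.13P_1 = 62.8563.
ε = (∂Q_1/∂P_2)(P_2/Q_1) = 62.8563 × 8.04/1139.305 ≈ 0.444.
%ΔQ_1 ≈ ε × %ΔP_2 = 0.444 × (-22%) = -9.8%.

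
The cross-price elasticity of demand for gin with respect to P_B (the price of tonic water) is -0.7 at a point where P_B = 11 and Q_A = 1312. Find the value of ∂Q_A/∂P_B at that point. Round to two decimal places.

ε = (∂Q_A/∂P_B)·(P_B/Q_A) ⇒ ∂Q_A/∂P_B = ε·Q_A/P_B = -0.7 × 1312/11 ≈ -83.49.

-83.49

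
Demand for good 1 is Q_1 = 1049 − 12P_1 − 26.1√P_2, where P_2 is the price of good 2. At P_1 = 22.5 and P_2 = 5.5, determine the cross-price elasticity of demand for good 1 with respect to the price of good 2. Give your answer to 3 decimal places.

-0.043

At P_1 = 22.5 and P_2 = 5.5: Q_1 = 717.790.
∂Q_1/∂P_2 = -26.1/(2√P_2) = -26.1/(2√5.5) = -5.5645.
ε = (∂Q_1/∂P_2)(P_2/Q_1) = -5.5645 × (5.5/717.790) ≈ -0.043.
ε < 0: complements.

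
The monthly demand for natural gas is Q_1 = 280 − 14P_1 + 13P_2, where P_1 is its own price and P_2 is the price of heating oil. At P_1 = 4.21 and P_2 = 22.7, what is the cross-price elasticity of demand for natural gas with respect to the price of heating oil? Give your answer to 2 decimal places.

0.57

At P_1 = 4.21 and P_2 = 22.7: Q_1 = 516.16.
∂Q_1/∂P_2 = 13.
ε = (∂Q_1/∂P_2)(P_2/Q_1) = 13 × (22.7/516.16) ≈ 0.57.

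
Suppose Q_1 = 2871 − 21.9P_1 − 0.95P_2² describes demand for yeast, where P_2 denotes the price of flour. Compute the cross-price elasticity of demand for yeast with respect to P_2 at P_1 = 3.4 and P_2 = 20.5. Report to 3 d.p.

At P_1 = 3.4 and P_2 = 20.5: Q_1 = 2397.302.
∂Q_1/∂P_2 = -1.9P_2 = -1.9(20.5) = -38.9500.
ε = (∂Q_1/∂P_2)(P_2/Q_1) = -38.9500 × (20.5/2397.302) ≈ -0.333.
ε < 0: complements.

-0.333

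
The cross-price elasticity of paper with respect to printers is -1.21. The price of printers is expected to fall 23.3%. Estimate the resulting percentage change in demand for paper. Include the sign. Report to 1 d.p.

28.2%

%ΔQ ≈ ε × %ΔP of printers = -1.21 × (-23.3%) = 28.2%.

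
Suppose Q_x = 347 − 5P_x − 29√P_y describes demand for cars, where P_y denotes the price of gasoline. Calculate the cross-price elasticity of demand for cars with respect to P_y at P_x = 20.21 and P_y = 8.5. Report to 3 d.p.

-0.262

At P_x = 20.21 and P_y = 8.5: Q_x = 161.401.
∂Q_x/∂P_y = -29/(2√P_y) = -29/(2√8.5) = -4.9735.
ε = (∂Q_x/∂P_y)(P_y/Q_x) = -4.9735 × (8.5/161.401) ≈ -0.262.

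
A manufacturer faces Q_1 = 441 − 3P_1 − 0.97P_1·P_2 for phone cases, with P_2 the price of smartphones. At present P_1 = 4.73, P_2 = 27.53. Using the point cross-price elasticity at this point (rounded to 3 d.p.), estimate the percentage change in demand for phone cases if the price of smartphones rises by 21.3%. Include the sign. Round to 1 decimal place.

-8.9%

At P_1 = 4.73, P_2 = 27.53: Q_1 = 300.500.
∂Q_1/∂P_2 = -0.97P_1 = -4.5881.
ε = (∂Q_1/∂P_2)(P_2/Q_1) = -4.5881 × 27.53/300.500 ≈ -0.420.
%ΔQ_1 ≈ ε × %ΔP_2 = -0.420 × (21.3%) = -8.9%.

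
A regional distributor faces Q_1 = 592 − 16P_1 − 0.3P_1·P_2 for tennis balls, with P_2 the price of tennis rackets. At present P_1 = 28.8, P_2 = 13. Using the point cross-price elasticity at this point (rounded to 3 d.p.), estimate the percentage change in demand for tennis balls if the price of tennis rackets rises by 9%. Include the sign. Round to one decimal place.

At P_1 = 28.8, P_2 = 13: Q_1 = 18.88.
∂Q_1/∂P_2 = -0.3P_1 = -8.6400.
ε = (∂Q_1/∂P_2)(P_2/Q_1) = -8.6400 × 13/18.88 ≈ -5.949.
%ΔQ_1 ≈ ε × %ΔP_2 = -5.949 × (9%) = -53.5%.

-53.5%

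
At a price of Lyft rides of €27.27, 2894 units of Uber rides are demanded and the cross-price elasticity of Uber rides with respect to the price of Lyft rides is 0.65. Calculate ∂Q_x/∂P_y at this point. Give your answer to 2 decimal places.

68.98

ε = (∂Q_x/∂P_y)·(P_y/Q_x) ⇒ ∂Q_x/∂P_y = ε·Q_x/P_y = 0.65 × 2894/27.27 ≈ 68.98.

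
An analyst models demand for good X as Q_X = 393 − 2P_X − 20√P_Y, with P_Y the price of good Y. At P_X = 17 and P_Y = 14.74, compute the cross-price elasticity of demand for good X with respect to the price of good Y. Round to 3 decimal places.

-0.136

At P_X = 17 and P_Y = 14.74: Q_X = 282.215.
∂Q_X/∂P_Y = -20/(2√P_Y) = -20/(2√14.74) = -2.6047.
ε = (∂Q_X/∂P_Y)(P_Y/Q_X) = -2.6047 × (14.74/282.215) ≈ -0.136.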